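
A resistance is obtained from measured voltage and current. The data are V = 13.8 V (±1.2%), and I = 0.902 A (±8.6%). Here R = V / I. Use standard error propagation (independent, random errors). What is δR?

R is a product of powers, so relative uncertainties combine in quadrature:
  (1·δV/V)² = (1×0.0120)² = 0.000144;  (-1·δI/I)² = (-1×0.0860)² = 0.00740
δR/R = √(0.00754) = 0.0868
R = 15.3 Ω, so δR = 0.0868 × 15.3 = 1.33 Ω.

1.33 Ω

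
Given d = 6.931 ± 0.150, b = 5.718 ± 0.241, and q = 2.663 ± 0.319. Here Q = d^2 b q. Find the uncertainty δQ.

98.1

Each factor contributes (exponent × relative error)² to (δQ/Q)²:
  (2·δd/d)² = (2×0.0216)² = 0.00187;  (1·δb/b)² = (1×0.0421)² = 0.00178;  (1·δq/q)² = (1×0.120)² = 0.0143
δQ/Q = √(0.0180) = 0.134
Q = 731.5, so δQ = 0.134 × 731.5 = 98.1.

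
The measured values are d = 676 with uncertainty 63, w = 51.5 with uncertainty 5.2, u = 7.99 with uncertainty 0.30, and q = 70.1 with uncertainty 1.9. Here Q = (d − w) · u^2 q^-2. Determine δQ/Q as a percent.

Let h = d − w = 624. δh = √(δd² + δw²) = √(3970 + 27.0) = 63.2, so δh/h = 0.101.
Q is then a monomial in h, u, q:
δQ/Q = √((δh/h)² + (2·δu/u)² + (-2·δq/q)²) = √(0.0102 + 0.00564 + 0.00294) = 0.137

13.7%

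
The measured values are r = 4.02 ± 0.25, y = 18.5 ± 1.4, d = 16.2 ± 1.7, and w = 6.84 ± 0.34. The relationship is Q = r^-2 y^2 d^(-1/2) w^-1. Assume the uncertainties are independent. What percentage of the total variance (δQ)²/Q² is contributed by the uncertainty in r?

35.5%

(δQ/Q)² = (-2·δr/r)² + (2·δy/y)² + (−½·δd/d)² + (-1·δw/w)²
  r term: (-2×0.0622)² = 0.0155
  y term: (2×0.0757)² = 0.0229
  d term: (-0.5×0.105)² = 0.00275
  w term: (-1×0.0497)² = 0.00247
Total = 0.0436. Share from r = 0.0155/0.0436 = 0.355.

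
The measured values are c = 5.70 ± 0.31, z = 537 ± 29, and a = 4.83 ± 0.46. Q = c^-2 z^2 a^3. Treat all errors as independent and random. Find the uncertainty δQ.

Relative error in a monomial: (δQ/Q)² = Σ (nᵢ · δxᵢ/xᵢ)².
  (-2·δc/c)² = (-2×0.0544)² = 0.0118;  (2·δz/z)² = (2×0.0540)² = 0.0117;  (3·δa/a)² = (3×0.0952)² = 0.0816
δQ/Q = √(0.105) = 0.324
Q = 1e+06, so δQ = 0.324 × 1e+06 = 3.24e+05.

3.24e+05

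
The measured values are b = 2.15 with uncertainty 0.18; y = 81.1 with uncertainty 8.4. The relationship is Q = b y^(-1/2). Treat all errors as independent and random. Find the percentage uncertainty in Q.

9.84%

For a monomial Q ∝ b, y^(-1/2), fractional errors add in quadrature:
  (1·δb/b)² = (1×0.0837)² = 0.00701;  (−½·δy/y)² = (-0.5×0.104)² = 0.00268
δQ/Q = √(0.00969) = 0.0984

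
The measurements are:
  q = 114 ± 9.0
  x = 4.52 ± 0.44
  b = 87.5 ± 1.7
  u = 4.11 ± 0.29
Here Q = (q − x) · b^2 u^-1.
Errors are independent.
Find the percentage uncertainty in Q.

Let w = q − x = 109. δw = √(δq² + δx²) = √(81.0 + 0.194) = 9.01, so δw/w = 0.0823.
Q is then a monomial in w, b, u:
δQ/Q = √((δw/w)² + (2·δb/b)² + (-1·δu/u)²) = √(0.00677 + 0.00151 + 0.00498) = 0.115

11.5%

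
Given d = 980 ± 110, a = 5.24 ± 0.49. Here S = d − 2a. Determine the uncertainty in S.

Sums and differences: (δS)² = Σ (cᵢ δxᵢ)².
  (δd)² = 12100;  (2·δa)² = 0.960
δS = √(12100) = 110

110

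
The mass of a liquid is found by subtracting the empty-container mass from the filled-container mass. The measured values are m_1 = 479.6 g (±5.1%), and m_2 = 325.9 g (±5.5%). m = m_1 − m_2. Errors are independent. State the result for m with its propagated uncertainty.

153.7 ± 30.3 g

m is a linear combination, so absolute uncertainties add in quadrature:
  (δm_1)² = 598;  (δm_2)² = 321
δm = √(920) = 30.3 g
m = 153.7 g.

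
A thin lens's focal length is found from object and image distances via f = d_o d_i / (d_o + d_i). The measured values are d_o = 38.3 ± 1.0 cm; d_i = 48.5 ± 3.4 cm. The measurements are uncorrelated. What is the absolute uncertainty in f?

∂f/∂d_o = (d_i/(d_o+d_i))² = 0.312;  ∂f/∂d_i = (d_o/(d_o+d_i))² = 0.195
δf = √((∂f/∂d_o · δd_o)² + (∂f/∂d_i · δd_i)²) = √(0.0975 + 0.438) = 0.732 cm

0.732 cm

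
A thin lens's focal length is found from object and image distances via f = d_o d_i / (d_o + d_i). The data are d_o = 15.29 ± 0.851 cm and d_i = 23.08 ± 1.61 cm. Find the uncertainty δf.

0.400 cm

∂f/∂d_o = (d_i/(d_o+d_i))² = 0.362;  ∂f/∂d_i = (d_o/(d_o+d_i))² = 0.159
δf = √((∂f/∂d_o · δd_o)² + (∂f/∂d_i · δd_i)²) = √(0.0948 + 0.0654) = 0.400 cm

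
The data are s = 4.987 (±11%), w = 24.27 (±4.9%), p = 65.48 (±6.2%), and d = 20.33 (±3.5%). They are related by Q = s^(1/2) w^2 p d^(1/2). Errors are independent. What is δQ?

50300

Relative error in a monomial: (δQ/Q)² = Σ (nᵢ · δxᵢ/xᵢ)².
  (½·δs/s)² = (0.5×0.110)² = 0.00302;  (2·δw/w)² = (2×0.0490)² = 0.00960;  (1·δp/p)² = (1×0.0620)² = 0.00384;  (½·δd/d)² = (0.5×0.0350)² = 0.000306
δQ/Q = √(0.0168) = 0.130
Q = 388400, so δQ = 0.130 × 388400 = 50300.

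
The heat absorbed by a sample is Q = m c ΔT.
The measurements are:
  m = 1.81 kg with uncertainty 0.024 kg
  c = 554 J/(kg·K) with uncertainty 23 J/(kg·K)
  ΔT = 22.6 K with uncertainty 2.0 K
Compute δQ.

2240 J

Products/powers → add relative errors in quadrature, weighted by exponent:
  (1·δm/m)² = (1×0.0133)² = 0.000176;  (1·δc/c)² = (1×0.0415)² = 0.00172;  (1·δΔT/ΔT)² = (1×0.0885)² = 0.00783
δQ/Q = √(0.00973) = 0.0986
Q = 22700 J, so δQ = 0.0986 × 22700 = 2240 J.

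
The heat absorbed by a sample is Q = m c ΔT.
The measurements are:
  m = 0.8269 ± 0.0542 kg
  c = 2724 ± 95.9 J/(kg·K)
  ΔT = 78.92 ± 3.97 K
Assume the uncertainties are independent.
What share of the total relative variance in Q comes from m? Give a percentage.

(δQ/Q)² = (1·δm/m)² + (1·δc/c)² + (1·δΔT/ΔT)²
  m term: (1×0.0655)² = 0.00430
  c term: (1×0.0352)² = 0.00124
  ΔT term: (1×0.0503)² = 0.00253
Total = 0.00807. Share from m = 0.00430/0.00807 = 0.533.

53.3%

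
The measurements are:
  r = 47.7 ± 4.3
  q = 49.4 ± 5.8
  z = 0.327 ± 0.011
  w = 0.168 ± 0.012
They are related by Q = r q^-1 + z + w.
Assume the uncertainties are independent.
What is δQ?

0.144

Let p = r·q^-1 = 0.966. δp/p = √((1·δr/r)² + (-1·δq/q)²) = √(0.00813 + 0.0138) = 0.148, so δp = 0.143.
Q = p + z + w: δQ = √(δp² + δz² + δw²) = √(0.0204 + 0.000121 + 0.000144) = 0.144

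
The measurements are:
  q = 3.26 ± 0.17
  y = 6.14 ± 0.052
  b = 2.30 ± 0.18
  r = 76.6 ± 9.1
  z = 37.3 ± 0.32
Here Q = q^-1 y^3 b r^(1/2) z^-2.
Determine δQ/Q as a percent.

11.5%

Each factor contributes (exponent × relative error)² to (δQ/Q)²:
  (-1·δq/q)² = (-1×0.0521)² = 0.00272;  (3·δy/y)² = (3×0.00847)² = 0.000646;  (1·δb/b)² = (1×0.0783)² = 0.00612;  (½·δr/r)² = (0.5×0.119)² = 0.00353;  (-2·δz/z)² = (-2×0.00858)² = 0.000294
δQ/Q = √(0.0133) = 0.115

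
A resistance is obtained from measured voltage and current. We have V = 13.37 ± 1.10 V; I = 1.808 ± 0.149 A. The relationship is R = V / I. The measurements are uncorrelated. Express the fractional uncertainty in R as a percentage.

Relative error in a monomial: (δR/R)² = Σ (nᵢ · δxᵢ/xᵢ)².
  (1·δV/V)² = (1×0.0823)² = 0.00677;  (-1·δI/I)² = (-1×0.0824)² = 0.00679
δR/R = √(0.0136) = 0.116

11.6%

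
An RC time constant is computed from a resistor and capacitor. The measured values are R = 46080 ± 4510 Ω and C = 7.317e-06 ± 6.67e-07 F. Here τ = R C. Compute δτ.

0.0451 s

For a monomial τ ∝ R, C, fractional errors add in quadrature:
  (1·δR/R)² = (1×0.0979)² = 0.00958;  (1·δC/C)² = (1×0.0912)² = 0.00831
δτ/τ = √(0.0179) = 0.134
τ = 0.3372 s, so δτ = 0.134 × 0.3372 = 0.0451 s.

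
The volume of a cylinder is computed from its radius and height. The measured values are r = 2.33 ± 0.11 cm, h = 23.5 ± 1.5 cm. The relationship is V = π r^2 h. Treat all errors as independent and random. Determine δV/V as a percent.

Each factor contributes (exponent × relative error)² to (δV/V)²:
  (2·δr/r)² = (2×0.0472)² = 0.00892;  (1·δh/h)² = (1×0.0638)² = 0.00407
δV/V = √(0.0130) = 0.114

11.4%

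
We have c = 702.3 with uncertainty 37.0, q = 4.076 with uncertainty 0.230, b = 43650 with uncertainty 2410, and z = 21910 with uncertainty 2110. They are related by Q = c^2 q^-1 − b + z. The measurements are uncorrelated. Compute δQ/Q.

0.149

Let p = c^2·q^-1 = 121000. δp/p = √((2·δc/c)² + (-1·δq/q)²) = √(0.0111 + 0.00318) = 0.120, so δp = 14500.
Q = p − b + z: δQ = √(δp² + δb² + δz²) = √(2.09e+08 + 5.81e+06 + 4.45e+06) = 14800
Q = 99270, so δQ/Q = 14800/99270 = 0.149.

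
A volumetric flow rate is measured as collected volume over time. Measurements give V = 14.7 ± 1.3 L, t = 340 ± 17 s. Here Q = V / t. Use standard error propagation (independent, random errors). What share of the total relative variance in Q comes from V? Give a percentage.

75.8%

(δQ/Q)² = (1·δV/V)² + (-1·δt/t)²
  V term: (1×0.0884)² = 0.00782
  t term: (-1×0.0500)² = 0.00250
Total = 0.0103. Share from V = 0.00782/0.0103 = 0.758.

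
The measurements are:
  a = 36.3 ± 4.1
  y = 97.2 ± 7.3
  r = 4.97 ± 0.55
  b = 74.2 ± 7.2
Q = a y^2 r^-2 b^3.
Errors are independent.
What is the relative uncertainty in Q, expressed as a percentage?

Since Q is a product/quotient, work with relative uncertainties:
  (1·δa/a)² = (1×0.113)² = 0.0128;  (2·δy/y)² = (2×0.0751)² = 0.0226;  (-2·δr/r)² = (-2×0.111)² = 0.0490;  (3·δb/b)² = (3×0.0970)² = 0.0847
δQ/Q = √(0.169) = 0.411

41.1%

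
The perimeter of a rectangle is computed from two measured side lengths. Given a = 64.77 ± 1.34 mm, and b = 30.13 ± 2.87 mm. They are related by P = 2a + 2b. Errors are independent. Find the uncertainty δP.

6.33 mm

Sums and differences: (δP)² = Σ (cᵢ δxᵢ)².
  (2·δa)² = 7.18;  (2·δb)² = 32.9
δP = √(40.1) = 6.33 mm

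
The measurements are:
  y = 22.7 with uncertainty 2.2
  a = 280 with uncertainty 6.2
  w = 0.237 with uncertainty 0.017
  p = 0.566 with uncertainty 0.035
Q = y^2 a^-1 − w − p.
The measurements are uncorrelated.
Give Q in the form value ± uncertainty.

Let h = y^2·a^-1 = 1.84. δh/h = √((2·δy/y)² + (-1·δa/a)²) = √(0.0376 + 0.000490) = 0.195, so δh = 0.359.
Q = h − w − p: δQ = √(δh² + δw² + δp²) = √(0.129 + 0.000289 + 0.00123) = 0.361
Q = 1.04.

1.04 ± 0.361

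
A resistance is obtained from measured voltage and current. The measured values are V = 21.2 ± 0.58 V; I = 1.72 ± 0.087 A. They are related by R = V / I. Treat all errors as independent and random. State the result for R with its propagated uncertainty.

12.3 ± 0.709 Ω

For a monomial R ∝ V, I^-1, fractional errors add in quadrature:
  (1·δV/V)² = (1×0.0274)² = 0.000748;  (-1·δI/I)² = (-1×0.0506)² = 0.00256
δR/R = √(0.00331) = 0.0575
R = 12.3 Ω, so δR = 0.0575 × 12.3 = 0.709 Ω.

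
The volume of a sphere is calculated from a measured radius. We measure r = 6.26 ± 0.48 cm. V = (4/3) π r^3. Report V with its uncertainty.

1030 ± 236 cm^3

Each factor contributes (exponent × relative error)² to (δV/V)²:
  (3·δr/r)² = (3×0.0767)² = 0.0529
δV/V = √(0.0529) = 0.230
V = 1030 cm^3, so δV = 0.230 × 1030 = 236 cm^3.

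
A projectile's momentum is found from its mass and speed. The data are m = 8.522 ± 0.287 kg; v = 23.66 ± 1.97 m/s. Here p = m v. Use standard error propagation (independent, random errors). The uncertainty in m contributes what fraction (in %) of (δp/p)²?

(δp/p)² = (1·δm/m)² + (1·δv/v)²
  m term: (1×0.0337)² = 0.00113
  v term: (1×0.0833)² = 0.00693
Total = 0.00807. Share from m = 0.00113/0.00807 = 0.141.

14.1%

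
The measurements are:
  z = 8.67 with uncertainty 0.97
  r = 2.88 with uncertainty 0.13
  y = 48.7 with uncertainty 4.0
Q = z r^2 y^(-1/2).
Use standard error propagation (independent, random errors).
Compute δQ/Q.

Each factor contributes (exponent × relative error)² to (δQ/Q)²:
  (1·δz/z)² = (1×0.112)² = 0.0125;  (2·δr/r)² = (2×0.0451)² = 0.00815;  (−½·δy/y)² = (-0.5×0.0821)² = 0.00169
δQ/Q = √(0.0224) = 0.150

0.150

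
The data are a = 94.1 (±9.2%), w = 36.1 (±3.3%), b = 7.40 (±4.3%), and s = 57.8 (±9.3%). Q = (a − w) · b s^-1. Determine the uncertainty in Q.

Let u = a − w = 58.0. δu = √(δa² + δw²) = √(74.9 + 1.42) = 8.74, so δu/u = 0.151.
Q is then a monomial in u, b, s:
δQ/Q = √((δu/u)² + (1·δb/b)² + (-1·δs/s)²) = √(0.0227 + 0.00185 + 0.00865) = 0.182
Q = 7.43, so δQ = 0.182 × 7.43 = 1.35.

1.35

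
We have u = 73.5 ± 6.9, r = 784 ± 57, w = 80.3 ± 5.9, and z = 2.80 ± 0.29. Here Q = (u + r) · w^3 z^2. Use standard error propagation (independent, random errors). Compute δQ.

1.08e+09

Let h = u + r = 858. δh = √(δu² + δr²) = √(47.6 + 3250) = 57.4, so δh/h = 0.0670.
Q is then a monomial in h, w, z:
δQ/Q = √((δh/h)² + (3·δw/w)² + (2·δz/z)²) = √(0.00448 + 0.0486 + 0.0429) = 0.310
Q = 3.48e+09, so δQ = 0.310 × 3.48e+09 = 1.08e+09.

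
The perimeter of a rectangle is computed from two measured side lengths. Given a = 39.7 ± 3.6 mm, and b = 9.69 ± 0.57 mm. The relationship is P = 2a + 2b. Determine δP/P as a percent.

P is a linear combination, so absolute uncertainties add in quadrature:
  (2·δa)² = 51.8;  (2·δb)² = 1.30
δP = √(53.1) = 7.29 mm
P = 98.8 mm, so δP/P = 7.29/98.8 = 0.0738.

7.38%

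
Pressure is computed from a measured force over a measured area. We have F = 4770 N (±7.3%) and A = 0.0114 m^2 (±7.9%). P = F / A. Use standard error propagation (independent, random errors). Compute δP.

45000 Pa

For a monomial P ∝ F, A^-1, fractional errors add in quadrature:
  (1·δF/F)² = (1×0.0730)² = 0.00533;  (-1·δA/A)² = (-1×0.0790)² = 0.00624
δP/P = √(0.0116) = 0.108
P = 4.18e+05 Pa, so δP = 0.108 × 4.18e+05 = 45000 Pa.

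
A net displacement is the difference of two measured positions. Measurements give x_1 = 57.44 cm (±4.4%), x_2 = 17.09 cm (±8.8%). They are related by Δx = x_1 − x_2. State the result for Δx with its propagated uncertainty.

40.35 ± 2.94 cm

Sums and differences: (δΔx)² = Σ (cᵢ δxᵢ)².
  (δx_1)² = 6.39;  (δx_2)² = 2.26
δΔx = √(8.65) = 2.94 cm
Δx = 40.35 cm.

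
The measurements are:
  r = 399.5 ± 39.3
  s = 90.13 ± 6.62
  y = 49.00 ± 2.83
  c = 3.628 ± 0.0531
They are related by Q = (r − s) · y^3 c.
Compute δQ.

Let u = r − s = 309.4. δu = √(δr² + δs²) = √(1540 + 43.8) = 39.9, so δu/u = 0.129.
Q is then a monomial in u, y, c:
δQ/Q = √((δu/u)² + (3·δy/y)² + (1·δc/c)²) = √(0.0166 + 0.0300 + 0.000214) = 0.216
Q = 1.32e+08, so δQ = 0.216 × 1.32e+08 = 2.86e+07.

2.86e+07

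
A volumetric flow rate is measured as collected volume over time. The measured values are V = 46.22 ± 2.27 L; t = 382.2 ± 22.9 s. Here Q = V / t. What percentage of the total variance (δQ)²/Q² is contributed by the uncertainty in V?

40.2%

(δQ/Q)² = (1·δV/V)² + (-1·δt/t)²
  V term: (1×0.0491)² = 0.00241
  t term: (-1×0.0599)² = 0.00359
Total = 0.00600. Share from V = 0.00241/0.00600 = 0.402.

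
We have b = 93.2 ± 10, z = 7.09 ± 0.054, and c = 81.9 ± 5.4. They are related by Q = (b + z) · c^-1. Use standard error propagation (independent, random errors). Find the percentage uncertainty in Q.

Let u = b + z = 100. δu = √(δb² + δz²) = √(100 + 0.00292) = 10.0, so δu/u = 0.0997.
Q is then a monomial in u, c:
δQ/Q = √((δu/u)² + (-1·δc/c)²) = √(0.00994 + 0.00435) = 0.120

12.0%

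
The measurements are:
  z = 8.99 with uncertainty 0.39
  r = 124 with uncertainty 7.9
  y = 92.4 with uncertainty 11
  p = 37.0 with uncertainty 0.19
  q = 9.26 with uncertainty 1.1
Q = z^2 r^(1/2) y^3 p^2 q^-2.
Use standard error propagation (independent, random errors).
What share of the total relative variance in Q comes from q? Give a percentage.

(δQ/Q)² = (2·δz/z)² + (½·δr/r)² + (3·δy/y)² + (2·δp/p)² + (-2·δq/q)²
  z term: (2×0.0434)² = 0.00753
  r term: (0.5×0.0637)² = 0.00101
  y term: (3×0.119)² = 0.128
  p term: (2×0.00514)² = 0.000105
  q term: (-2×0.119)² = 0.0564
Total = 0.193. Share from q = 0.0564/0.193 = 0.293.

29.3%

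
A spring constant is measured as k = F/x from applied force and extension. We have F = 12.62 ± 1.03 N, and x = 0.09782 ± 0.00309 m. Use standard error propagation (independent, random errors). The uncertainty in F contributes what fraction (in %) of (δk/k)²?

87.0%

(δk/k)² = (1·δF/F)² + (-1·δx/x)²
  F term: (1×0.0816)² = 0.00666
  x term: (-1×0.0316)² = 0.000998
Total = 0.00766. Share from F = 0.00666/0.00766 = 0.870.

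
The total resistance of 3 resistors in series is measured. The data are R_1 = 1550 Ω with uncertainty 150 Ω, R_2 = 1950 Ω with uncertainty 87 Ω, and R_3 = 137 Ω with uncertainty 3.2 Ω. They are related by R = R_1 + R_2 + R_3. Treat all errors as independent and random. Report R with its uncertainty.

Sums and differences: (δR)² = Σ (cᵢ δxᵢ)².
  (δR_1)² = 22500;  (δR_2)² = 7570;  (δR_3)² = 10.2
δR = √(30100) = 173 Ω
R = 3640 Ω.

3640 ± 173 Ω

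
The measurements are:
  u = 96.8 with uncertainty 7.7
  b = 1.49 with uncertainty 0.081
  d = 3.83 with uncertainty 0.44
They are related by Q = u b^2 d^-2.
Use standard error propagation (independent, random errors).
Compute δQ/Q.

Products/powers → add relative errors in quadrature, weighted by exponent:
  (1·δu/u)² = (1×0.0795)² = 0.00633;  (2·δb/b)² = (2×0.0544)² = 0.0118;  (-2·δd/d)² = (-2×0.115)² = 0.0528
δQ/Q = √(0.0709) = 0.266

0.266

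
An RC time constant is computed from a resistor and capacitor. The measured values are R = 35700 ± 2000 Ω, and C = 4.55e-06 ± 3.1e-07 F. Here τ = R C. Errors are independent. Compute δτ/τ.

Products/powers → add relative errors in quadrature, weighted by exponent:
  (1·δR/R)² = (1×0.0560)² = 0.00314;  (1·δC/C)² = (1×0.0681)² = 0.00464
δτ/τ = √(0.00778) = 0.0882

0.0882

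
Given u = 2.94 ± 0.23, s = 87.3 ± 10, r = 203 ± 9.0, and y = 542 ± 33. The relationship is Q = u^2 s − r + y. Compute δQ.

Let p = u^2·s = 755. δp/p = √((2·δu/u)² + (1·δs/s)²) = √(0.0245 + 0.0131) = 0.194, so δp = 146.
Q = p − r + y: δQ = √(δp² + δr² + δy²) = √(21400 + 81.0 + 1090) = 150

150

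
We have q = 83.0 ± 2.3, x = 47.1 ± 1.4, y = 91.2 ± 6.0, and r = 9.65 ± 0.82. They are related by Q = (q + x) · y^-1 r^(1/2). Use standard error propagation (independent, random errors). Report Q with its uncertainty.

Let u = q + x = 130. δu = √(δq² + δx²) = √(5.29 + 1.96) = 2.69, so δu/u = 0.0207.
Q is then a monomial in u, y, r:
δQ/Q = √((δu/u)² + (-1·δy/y)² + (½·δr/r)²) = √(0.000428 + 0.00433 + 0.00181) = 0.0810
Q = 4.43, so δQ = 0.0810 × 4.43 = 0.359.

4.43 ± 0.359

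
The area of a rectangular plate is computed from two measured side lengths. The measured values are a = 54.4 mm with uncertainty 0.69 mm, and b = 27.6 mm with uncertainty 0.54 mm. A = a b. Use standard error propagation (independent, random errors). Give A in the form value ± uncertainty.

1500 ± 35.0 mm^2

For a monomial A ∝ a, b, fractional errors add in quadrature:
  (1·δa/a)² = (1×0.0127)² = 0.000161;  (1·δb/b)² = (1×0.0196)² = 0.000383
δA/A = √(0.000544) = 0.0233
A = 1500 mm^2, so δA = 0.0233 × 1500 = 35.0 mm^2.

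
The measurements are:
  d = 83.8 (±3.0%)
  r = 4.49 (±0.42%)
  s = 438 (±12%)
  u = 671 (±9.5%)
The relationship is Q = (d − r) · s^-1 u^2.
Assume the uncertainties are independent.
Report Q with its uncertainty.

81500 ± 18500

Let w = d − r = 79.3. δw = √(δd² + δr²) = √(6.32 + 0.000356) = 2.51, so δw/w = 0.0317.
Q is then a monomial in w, s, u:
δQ/Q = √((δw/w)² + (-1·δs/s)² + (2·δu/u)²) = √(0.00100 + 0.0144 + 0.0361) = 0.227
Q = 81500, so δQ = 0.227 × 81500 = 18500.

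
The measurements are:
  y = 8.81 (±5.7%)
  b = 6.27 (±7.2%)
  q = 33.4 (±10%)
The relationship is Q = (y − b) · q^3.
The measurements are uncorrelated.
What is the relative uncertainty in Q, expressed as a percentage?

Let u = y − b = 2.54. δu = √(δy² + δb²) = √(0.252 + 0.204) = 0.675, so δu/u = 0.266.
Q is then a monomial in u, q:
δQ/Q = √((δu/u)² + (3·δq/q)²) = √(0.0707 + 0.0900) = 0.401

40.1%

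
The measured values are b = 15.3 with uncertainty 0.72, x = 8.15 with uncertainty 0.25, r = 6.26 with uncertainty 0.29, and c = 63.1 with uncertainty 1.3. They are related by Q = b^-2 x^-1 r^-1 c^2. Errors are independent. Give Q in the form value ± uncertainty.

0.333 ± 0.0389

Each factor contributes (exponent × relative error)² to (δQ/Q)²:
  (-2·δb/b)² = (-2×0.0471)² = 0.00886;  (-1·δx/x)² = (-1×0.0307)² = 0.000941;  (-1·δr/r)² = (-1×0.0463)² = 0.00215;  (2·δc/c)² = (2×0.0206)² = 0.00170
δQ/Q = √(0.0136) = 0.117
Q = 0.333, so δQ = 0.117 × 0.333 = 0.0389.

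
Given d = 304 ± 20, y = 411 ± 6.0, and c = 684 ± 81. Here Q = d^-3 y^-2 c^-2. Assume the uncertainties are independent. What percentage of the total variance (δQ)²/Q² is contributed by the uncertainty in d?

40.6%

(δQ/Q)² = (-3·δd/d)² + (-2·δy/y)² + (-2·δc/c)²
  d term: (-3×0.0658)² = 0.0390
  y term: (-2×0.0146)² = 0.000852
  c term: (-2×0.118)² = 0.0561
Total = 0.0959. Share from d = 0.0390/0.0959 = 0.406.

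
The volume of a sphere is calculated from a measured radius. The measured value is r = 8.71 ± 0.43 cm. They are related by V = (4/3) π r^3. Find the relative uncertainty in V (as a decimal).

For a monomial V ∝ r^3, fractional errors add in quadrature:
  (3·δr/r)² = (3×0.0494)² = 0.0219
δV/V = √(0.0219) = 0.148

0.148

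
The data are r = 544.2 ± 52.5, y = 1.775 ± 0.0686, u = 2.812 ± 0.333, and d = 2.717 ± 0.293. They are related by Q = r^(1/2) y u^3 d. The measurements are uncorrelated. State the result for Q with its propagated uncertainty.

Products/powers → add relative errors in quadrature, weighted by exponent:
  (½·δr/r)² = (0.5×0.0965)² = 0.00233;  (1·δy/y)² = (1×0.0386)² = 0.00149;  (3·δu/u)² = (3×0.118)² = 0.126;  (1·δd/d)² = (1×0.108)² = 0.0116
δQ/Q = √(0.142) = 0.376
Q = 2502, so δQ = 0.376 × 2502 = 942.

2502 ± 942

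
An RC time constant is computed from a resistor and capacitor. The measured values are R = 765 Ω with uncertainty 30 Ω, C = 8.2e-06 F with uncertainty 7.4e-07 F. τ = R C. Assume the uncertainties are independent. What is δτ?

0.000617 s

τ is a product of powers, so relative uncertainties combine in quadrature:
  (1·δR/R)² = (1×0.0392)² = 0.00154;  (1·δC/C)² = (1×0.0902)² = 0.00814
δτ/τ = √(0.00968) = 0.0984
τ = 0.00627 s, so δτ = 0.0984 × 0.00627 = 0.000617 s.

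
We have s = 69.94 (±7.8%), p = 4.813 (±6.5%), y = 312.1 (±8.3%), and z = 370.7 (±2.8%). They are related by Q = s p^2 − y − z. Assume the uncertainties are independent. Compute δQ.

Let w = s·p^2 = 1620. δw/w = √((1·δs/s)² + (2·δp/p)²) = √(0.00608 + 0.0169) = 0.152, so δw = 246.
Q = w − y − z: δQ = √(δw² + δy² + δz²) = √(60300 + 671 + 108) = 247

247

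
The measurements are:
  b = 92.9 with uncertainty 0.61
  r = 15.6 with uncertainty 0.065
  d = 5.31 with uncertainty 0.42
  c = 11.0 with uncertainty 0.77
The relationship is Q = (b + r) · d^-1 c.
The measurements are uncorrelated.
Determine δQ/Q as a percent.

Let u = b + r = 108. δu = √(δb² + δr²) = √(0.372 + 0.00423) = 0.613, so δu/u = 0.00565.
Q is then a monomial in u, d, c:
δQ/Q = √((δu/u)² + (-1·δd/d)² + (1·δc/c)²) = √(3.2e-05 + 0.00626 + 0.00490) = 0.106

10.6%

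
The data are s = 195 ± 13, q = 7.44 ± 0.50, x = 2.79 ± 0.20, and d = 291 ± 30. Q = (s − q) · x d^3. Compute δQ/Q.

Let u = s − q = 188. δu = √(δs² + δq²) = √(169 + 0.250) = 13.0, so δu/u = 0.0694.
Q is then a monomial in u, x, d:
δQ/Q = √((δu/u)² + (1·δx/x)² + (3·δd/d)²) = √(0.00481 + 0.00514 + 0.0957) = 0.325

0.325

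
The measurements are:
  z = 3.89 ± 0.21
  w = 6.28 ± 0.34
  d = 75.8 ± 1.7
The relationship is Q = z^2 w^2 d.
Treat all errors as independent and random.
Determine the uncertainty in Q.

For a monomial Q ∝ z^2, w^2, d, fractional errors add in quadrature:
  (2·δz/z)² = (2×0.0540)² = 0.0117;  (2·δw/w)² = (2×0.0541)² = 0.0117;  (1·δd/d)² = (1×0.0224)² = 0.000503
δQ/Q = √(0.0239) = 0.155
Q = 45200, so δQ = 0.155 × 45200 = 6990.

6990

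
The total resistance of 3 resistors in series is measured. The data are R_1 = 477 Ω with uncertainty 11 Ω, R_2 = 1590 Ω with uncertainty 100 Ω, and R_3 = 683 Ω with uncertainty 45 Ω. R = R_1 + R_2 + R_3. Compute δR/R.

0.0401

Absolute uncertainties add in quadrature for a linear combination:
  (δR_1)² = 121;  (δR_2)² = 10000;  (δR_3)² = 2020
δR = √(12100) = 110 Ω
R = 2750 Ω, so δR/R = 110/2750 = 0.0401.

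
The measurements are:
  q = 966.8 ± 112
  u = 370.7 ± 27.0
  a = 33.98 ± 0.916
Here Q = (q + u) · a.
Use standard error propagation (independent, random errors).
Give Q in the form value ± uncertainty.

Let w = q + u = 1338. δw = √(δq² + δu²) = √(12500 + 729) = 115, so δw/w = 0.0861.
Q is then a monomial in w, a:
δQ/Q = √((δw/w)² + (1·δa/a)²) = √(0.00742 + 0.000727) = 0.0903
Q = 45450, so δQ = 0.0903 × 45450 = 4100.

45450 ± 4100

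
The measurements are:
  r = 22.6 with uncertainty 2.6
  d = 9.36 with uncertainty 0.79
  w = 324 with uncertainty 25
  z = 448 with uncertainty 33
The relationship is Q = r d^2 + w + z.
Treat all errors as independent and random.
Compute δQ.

Let p = r·d^2 = 1980. δp/p = √((1·δr/r)² + (2·δd/d)²) = √(0.0132 + 0.0285) = 0.204, so δp = 404.
Q = p + w + z: δQ = √(δp² + δw² + δz²) = √(1.64e+05 + 625 + 1090) = 407

407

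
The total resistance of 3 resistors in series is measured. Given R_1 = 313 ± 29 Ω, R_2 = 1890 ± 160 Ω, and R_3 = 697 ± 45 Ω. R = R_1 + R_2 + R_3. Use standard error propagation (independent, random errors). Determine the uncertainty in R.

169 Ω

R is a linear combination, so absolute uncertainties add in quadrature:
  (δR_1)² = 841;  (δR_2)² = 25600;  (δR_3)² = 2020
δR = √(28500) = 169 Ω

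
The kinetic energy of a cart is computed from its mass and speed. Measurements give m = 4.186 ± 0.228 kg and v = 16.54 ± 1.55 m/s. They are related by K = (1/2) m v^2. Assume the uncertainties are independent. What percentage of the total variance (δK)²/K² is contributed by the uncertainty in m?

7.79%

(δK/K)² = (1·δm/m)² + (2·δv/v)²
  m term: (1×0.0545)² = 0.00297
  v term: (2×0.0937)² = 0.0351
Total = 0.0381. Share from m = 0.00297/0.0381 = 0.0779.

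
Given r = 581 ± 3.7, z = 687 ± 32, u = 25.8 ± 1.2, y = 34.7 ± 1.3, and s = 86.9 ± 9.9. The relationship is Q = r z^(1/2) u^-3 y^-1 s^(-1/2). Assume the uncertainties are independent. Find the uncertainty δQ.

Q is a product of powers, so relative uncertainties combine in quadrature:
  (1·δr/r)² = (1×0.00637)² = 4.06e-05;  (½·δz/z)² = (0.5×0.0466)² = 0.000542;  (-3·δu/u)² = (-3×0.0465)² = 0.0195;  (-1·δy/y)² = (-1×0.0375)² = 0.00140;  (−½·δs/s)² = (-0.5×0.114)² = 0.00324
δQ/Q = √(0.0247) = 0.157
Q = 0.00274, so δQ = 0.157 × 0.00274 = 0.000431.

0.000431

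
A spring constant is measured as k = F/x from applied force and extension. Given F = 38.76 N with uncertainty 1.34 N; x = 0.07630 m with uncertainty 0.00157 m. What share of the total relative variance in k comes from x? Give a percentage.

(δk/k)² = (1·δF/F)² + (-1·δx/x)²
  F term: (1×0.0346)² = 0.00120
  x term: (-1×0.0206)² = 0.000423
Total = 0.00162. Share from x = 0.000423/0.00162 = 0.262.

26.2%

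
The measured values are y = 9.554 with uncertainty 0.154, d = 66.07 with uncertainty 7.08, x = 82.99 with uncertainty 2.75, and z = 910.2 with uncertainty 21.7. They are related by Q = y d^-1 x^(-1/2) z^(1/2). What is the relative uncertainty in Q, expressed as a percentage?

11.0%

Products/powers → add relative errors in quadrature, weighted by exponent:
  (1·δy/y)² = (1×0.0161)² = 0.000260;  (-1·δd/d)² = (-1×0.107)² = 0.0115;  (−½·δx/x)² = (-0.5×0.0331)² = 0.000275;  (½·δz/z)² = (0.5×0.0238)² = 0.000142
δQ/Q = √(0.0122) = 0.110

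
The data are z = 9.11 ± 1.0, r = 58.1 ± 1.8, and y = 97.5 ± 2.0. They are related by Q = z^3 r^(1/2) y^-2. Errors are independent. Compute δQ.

0.201

Since Q is a product/quotient, work with relative uncertainties:
  (3·δz/z)² = (3×0.110)² = 0.108;  (½·δr/r)² = (0.5×0.0310)² = 0.000240;  (-2·δy/y)² = (-2×0.0205)² = 0.00168
δQ/Q = √(0.110) = 0.332
Q = 0.606, so δQ = 0.332 × 0.606 = 0.201.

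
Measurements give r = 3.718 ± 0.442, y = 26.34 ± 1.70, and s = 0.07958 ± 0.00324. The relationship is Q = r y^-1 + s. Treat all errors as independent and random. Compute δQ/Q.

0.0877

Let p = r·y^-1 = 0.1412. δp/p = √((1·δr/r)² + (-1·δy/y)²) = √(0.0141 + 0.00417) = 0.135, so δp = 0.0191.
Q = p + s: δQ = √(δp² + δs²) = √(0.000365 + 1.05e-05) = 0.0194
Q = 0.2207, so δQ/Q = 0.0194/0.2207 = 0.0877.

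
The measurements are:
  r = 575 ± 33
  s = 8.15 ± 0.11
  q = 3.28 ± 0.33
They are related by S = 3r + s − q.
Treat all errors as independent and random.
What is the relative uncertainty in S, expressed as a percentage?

5.72%

Each term contributes (cᵢ δxᵢ)² to (δS)²:
  (3·δr)² = 9800;  (δs)² = 0.0121;  (δq)² = 0.109
δS = √(9800) = 99.0
S = 1730, so δS/S = 99.0/1730 = 0.0572.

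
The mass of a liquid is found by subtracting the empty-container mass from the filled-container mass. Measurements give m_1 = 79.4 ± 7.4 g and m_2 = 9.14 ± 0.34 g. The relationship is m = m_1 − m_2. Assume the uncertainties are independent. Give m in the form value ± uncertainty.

Each term contributes (cᵢ δxᵢ)² to (δm)²:
  (δm_1)² = 54.8;  (δm_2)² = 0.116
δm = √(54.9) = 7.41 g
m = 70.3 g.

70.3 ± 7.41 g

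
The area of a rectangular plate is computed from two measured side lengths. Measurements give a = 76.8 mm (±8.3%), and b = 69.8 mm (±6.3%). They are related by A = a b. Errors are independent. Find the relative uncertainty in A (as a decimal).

For a monomial A ∝ a, b, fractional errors add in quadrature:
  (1·δa/a)² = (1×0.0830)² = 0.00689;  (1·δb/b)² = (1×0.0630)² = 0.00397
δA/A = √(0.0109) = 0.104

0.104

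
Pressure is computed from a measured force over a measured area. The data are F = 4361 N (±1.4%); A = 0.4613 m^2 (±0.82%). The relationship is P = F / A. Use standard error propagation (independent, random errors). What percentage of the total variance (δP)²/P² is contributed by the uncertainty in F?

(δP/P)² = (1·δF/F)² + (-1·δA/A)²
  F term: (1×0.0140)² = 0.000196
  A term: (-1×0.00820)² = 6.72e-05
Total = 0.000263. Share from F = 0.000196/0.000263 = 0.745.

74.5%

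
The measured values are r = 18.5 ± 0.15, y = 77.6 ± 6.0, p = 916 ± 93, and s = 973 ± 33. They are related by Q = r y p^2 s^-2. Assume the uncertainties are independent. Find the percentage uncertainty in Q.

Since Q is a product/quotient, work with relative uncertainties:
  (1·δr/r)² = (1×0.00811)² = 6.57e-05;  (1·δy/y)² = (1×0.0773)² = 0.00598;  (2·δp/p)² = (2×0.102)² = 0.0412;  (-2·δs/s)² = (-2×0.0339)² = 0.00460
δQ/Q = √(0.0519) = 0.228

22.8%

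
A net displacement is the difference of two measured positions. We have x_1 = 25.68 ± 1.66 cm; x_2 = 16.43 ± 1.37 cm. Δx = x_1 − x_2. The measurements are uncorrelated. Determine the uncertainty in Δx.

For a sum/difference, combine absolute errors in quadrature:
  (δx_1)² = 2.76;  (δx_2)² = 1.88
δΔx = √(4.63) = 2.15 cm

2.15 cm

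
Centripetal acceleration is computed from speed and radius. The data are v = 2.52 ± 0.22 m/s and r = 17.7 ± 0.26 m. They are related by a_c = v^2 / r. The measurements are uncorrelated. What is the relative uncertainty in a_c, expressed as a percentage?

Relative error in a monomial: (δa_c/a_c)² = Σ (nᵢ · δxᵢ/xᵢ)².
  (2·δv/v)² = (2×0.0873)² = 0.0305;  (-1·δr/r)² = (-1×0.0147)² = 0.000216
δa_c/a_c = √(0.0307) = 0.175

17.5%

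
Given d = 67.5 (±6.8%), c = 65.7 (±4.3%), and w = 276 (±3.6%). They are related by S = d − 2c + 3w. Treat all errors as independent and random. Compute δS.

30.7

For a sum/difference, combine absolute errors in quadrature:
  (δd)² = 21.1;  (2·δc)² = 31.9;  (3·δw)² = 889
δS = √(942) = 30.7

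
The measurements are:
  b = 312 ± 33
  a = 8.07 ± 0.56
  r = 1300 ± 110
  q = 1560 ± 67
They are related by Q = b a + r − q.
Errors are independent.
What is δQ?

344

Let p = b·a = 2520. δp/p = √((1·δb/b)² + (1·δa/a)²) = √(0.0112 + 0.00482) = 0.127, so δp = 319.
Q = p + r − q: δQ = √(δp² + δr² + δq²) = √(1.01e+05 + 12100 + 4490) = 344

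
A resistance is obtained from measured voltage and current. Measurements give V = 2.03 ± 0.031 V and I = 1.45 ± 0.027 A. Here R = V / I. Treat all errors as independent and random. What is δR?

Products/powers → add relative errors in quadrature, weighted by exponent:
  (1·δV/V)² = (1×0.0153)² = 0.000233;  (-1·δI/I)² = (-1×0.0186)² = 0.000347
δR/R = √(0.000580) = 0.0241
R = 1.40 Ω, so δR = 0.0241 × 1.40 = 0.0337 Ω.

0.0337 Ω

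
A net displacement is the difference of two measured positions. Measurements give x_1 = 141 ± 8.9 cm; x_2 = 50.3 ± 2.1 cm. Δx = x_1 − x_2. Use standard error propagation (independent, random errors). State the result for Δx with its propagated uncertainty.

For a sum/difference, combine absolute errors in quadrature:
  (δx_1)² = 79.2;  (δx_2)² = 4.41
δΔx = √(83.6) = 9.14 cm
Δx = 90.7 cm.

90.7 ± 9.14 cm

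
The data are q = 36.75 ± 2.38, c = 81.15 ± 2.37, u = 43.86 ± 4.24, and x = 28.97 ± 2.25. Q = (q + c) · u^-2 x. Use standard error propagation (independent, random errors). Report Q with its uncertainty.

Let w = q + c = 117.9. δw = √(δq² + δc²) = √(5.66 + 5.62) = 3.36, so δw/w = 0.0285.
Q is then a monomial in w, u, x:
δQ/Q = √((δw/w)² + (-2·δu/u)² + (1·δx/x)²) = √(0.000812 + 0.0374 + 0.00603) = 0.210
Q = 1.776, so δQ = 0.210 × 1.776 = 0.373.

1.776 ± 0.373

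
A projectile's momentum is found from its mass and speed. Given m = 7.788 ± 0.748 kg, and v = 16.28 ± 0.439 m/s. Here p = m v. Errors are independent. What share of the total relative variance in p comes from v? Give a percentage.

(δp/p)² = (1·δm/m)² + (1·δv/v)²
  m term: (1×0.0960)² = 0.00922
  v term: (1×0.0270)² = 0.000727
Total = 0.00995. Share from v = 0.000727/0.00995 = 0.0731.

7.31%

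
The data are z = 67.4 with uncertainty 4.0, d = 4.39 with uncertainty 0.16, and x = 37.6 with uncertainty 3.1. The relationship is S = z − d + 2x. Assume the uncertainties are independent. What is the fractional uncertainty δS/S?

Each term contributes (cᵢ δxᵢ)² to (δS)²:
  (δz)² = 16.0;  (δd)² = 0.0256;  (2·δx)² = 38.4
δS = √(54.5) = 7.38
S = 138, so δS/S = 7.38/138 = 0.0534.

0.0534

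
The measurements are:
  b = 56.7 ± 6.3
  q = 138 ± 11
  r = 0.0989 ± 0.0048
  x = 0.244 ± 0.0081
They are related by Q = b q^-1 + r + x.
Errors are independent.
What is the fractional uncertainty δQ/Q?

0.0756

Let p = b·q^-1 = 0.411. δp/p = √((1·δb/b)² + (-1·δq/q)²) = √(0.0123 + 0.00635) = 0.137, so δp = 0.0562.
Q = p + r + x: δQ = √(δp² + δr² + δx²) = √(0.00316 + 2.3e-05 + 6.56e-05) = 0.0570
Q = 0.754, so δQ/Q = 0.0570/0.754 = 0.0756.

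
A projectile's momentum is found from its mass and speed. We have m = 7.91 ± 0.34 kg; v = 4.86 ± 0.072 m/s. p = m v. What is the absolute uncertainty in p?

Each factor contributes (exponent × relative error)² to (δp/p)²:
  (1·δm/m)² = (1×0.0430)² = 0.00185;  (1·δv/v)² = (1×0.0148)² = 0.000219
δp/p = √(0.00207) = 0.0455
p = 38.4 kg·m/s, so δp = 0.0455 × 38.4 = 1.75 kg·m/s.

1.75 kg·m/s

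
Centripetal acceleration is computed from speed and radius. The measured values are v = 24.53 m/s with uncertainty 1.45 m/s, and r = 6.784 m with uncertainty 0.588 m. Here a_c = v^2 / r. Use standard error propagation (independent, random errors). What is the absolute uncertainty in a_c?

Relative error in a monomial: (δa_c/a_c)² = Σ (nᵢ · δxᵢ/xᵢ)².
  (2·δv/v)² = (2×0.0591)² = 0.0140;  (-1·δr/r)² = (-1×0.0867)² = 0.00751
δa_c/a_c = √(0.0215) = 0.147
a_c = 88.70 m/s^2, so δa_c = 0.147 × 88.70 = 13.0 m/s^2.

13.0 m/s^2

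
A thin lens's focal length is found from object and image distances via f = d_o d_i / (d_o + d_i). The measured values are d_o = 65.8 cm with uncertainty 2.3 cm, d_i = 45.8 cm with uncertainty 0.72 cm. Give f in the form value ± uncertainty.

27.0 ± 0.461 cm

∂f/∂d_o = (d_i/(d_o+d_i))² = 0.168;  ∂f/∂d_i = (d_o/(d_o+d_i))² = 0.348
δf = √((∂f/∂d_o · δd_o)² + (∂f/∂d_i · δd_i)²) = √(0.150 + 0.0626) = 0.461 cm
f = 27.0 cm.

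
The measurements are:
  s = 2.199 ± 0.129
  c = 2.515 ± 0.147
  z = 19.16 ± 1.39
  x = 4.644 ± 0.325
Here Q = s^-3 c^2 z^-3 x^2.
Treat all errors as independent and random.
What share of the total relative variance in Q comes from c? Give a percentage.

12.2%

(δQ/Q)² = (-3·δs/s)² + (2·δc/c)² + (-3·δz/z)² + (2·δx/x)²
  s term: (-3×0.0587)² = 0.0310
  c term: (2×0.0584)² = 0.0137
  z term: (-3×0.0725)² = 0.0474
  x term: (2×0.0700)² = 0.0196
Total = 0.112. Share from c = 0.0137/0.112 = 0.122.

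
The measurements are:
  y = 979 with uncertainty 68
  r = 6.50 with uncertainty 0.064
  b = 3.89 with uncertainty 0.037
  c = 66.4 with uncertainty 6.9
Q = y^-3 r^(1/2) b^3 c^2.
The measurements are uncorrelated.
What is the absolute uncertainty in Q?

0.000209

Since Q is a product/quotient, work with relative uncertainties:
  (-3·δy/y)² = (-3×0.0695)² = 0.0434;  (½·δr/r)² = (0.5×0.00985)² = 2.42e-05;  (3·δb/b)² = (3×0.00951)² = 0.000814;  (2·δc/c)² = (2×0.104)² = 0.0432
δQ/Q = √(0.0875) = 0.296
Q = 0.000705, so δQ = 0.296 × 0.000705 = 0.000209.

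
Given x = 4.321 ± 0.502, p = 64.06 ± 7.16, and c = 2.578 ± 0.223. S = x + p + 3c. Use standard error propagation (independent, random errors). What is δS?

For a sum/difference, combine absolute errors in quadrature:
  (δx)² = 0.252;  (δp)² = 51.3;  (3·δc)² = 0.448
δS = √(52.0) = 7.21

7.21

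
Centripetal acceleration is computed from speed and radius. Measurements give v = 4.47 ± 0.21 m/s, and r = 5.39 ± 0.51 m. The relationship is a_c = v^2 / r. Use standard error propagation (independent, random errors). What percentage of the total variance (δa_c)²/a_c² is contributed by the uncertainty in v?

(δa_c/a_c)² = (2·δv/v)² + (-1·δr/r)²
  v term: (2×0.0470)² = 0.00883
  r term: (-1×0.0946)² = 0.00895
Total = 0.0178. Share from v = 0.00883/0.0178 = 0.497.

49.7%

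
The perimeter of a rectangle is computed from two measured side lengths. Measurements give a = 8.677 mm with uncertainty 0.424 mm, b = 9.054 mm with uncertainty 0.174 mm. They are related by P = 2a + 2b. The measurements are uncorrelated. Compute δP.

P is a linear combination, so absolute uncertainties add in quadrature:
  (2·δa)² = 0.719;  (2·δb)² = 0.121
δP = √(0.840) = 0.917 mm

0.917 mm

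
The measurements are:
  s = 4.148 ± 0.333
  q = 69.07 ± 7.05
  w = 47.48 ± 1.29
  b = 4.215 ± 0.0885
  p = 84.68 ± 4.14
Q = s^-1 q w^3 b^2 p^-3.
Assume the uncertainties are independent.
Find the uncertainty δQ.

Each factor contributes (exponent × relative error)² to (δQ/Q)²:
  (-1·δs/s)² = (-1×0.0803)² = 0.00644;  (1·δq/q)² = (1×0.102)² = 0.0104;  (3·δw/w)² = (3×0.0272)² = 0.00664;  (2·δb/b)² = (2×0.0210)² = 0.00176;  (-3·δp/p)² = (-3×0.0489)² = 0.0215
δQ/Q = √(0.0468) = 0.216
Q = 52.15, so δQ = 0.216 × 52.15 = 11.3.

11.3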